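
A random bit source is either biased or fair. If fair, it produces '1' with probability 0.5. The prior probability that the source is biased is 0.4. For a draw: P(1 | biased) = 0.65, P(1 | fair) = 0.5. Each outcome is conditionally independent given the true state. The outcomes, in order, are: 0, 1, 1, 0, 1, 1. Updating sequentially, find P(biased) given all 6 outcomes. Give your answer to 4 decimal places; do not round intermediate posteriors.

0.4827

After '0': P(biased) = 0.35·0.4000 / (0.35·0.4000 + 0.5·0.6000) ≈ 0.3182
After '1': P(biased) = 0.65·0.3182 / (0.65·0.3182 + 0.5·0.6818) ≈ 0.3776
After '1': P(biased) = 0.65·0.3776 / (0.65·0.3776 + 0.5·0.6224) ≈ 0.4409
After '0': P(biased) = 0.35·0.4409 / (0.35·0.4409 + 0.5·0.5591) ≈ 0.3557
After '1': P(biased) = 0.65·0.3557 / (0.65·0.3557 + 0.5·0.6443) ≈ 0.4178
After '1': P(biased) = 0.65·0.4178 / (0.65·0.4178 + 0.5·0.5822) ≈ 0.4827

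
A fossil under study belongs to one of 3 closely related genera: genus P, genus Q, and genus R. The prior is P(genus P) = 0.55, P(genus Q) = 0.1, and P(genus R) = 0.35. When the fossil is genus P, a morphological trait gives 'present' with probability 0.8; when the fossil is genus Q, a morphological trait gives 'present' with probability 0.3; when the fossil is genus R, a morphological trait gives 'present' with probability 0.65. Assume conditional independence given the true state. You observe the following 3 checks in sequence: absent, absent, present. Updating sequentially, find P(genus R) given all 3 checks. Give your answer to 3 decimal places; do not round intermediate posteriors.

0.463

Apply Bayes' rule sequentially, carrying P(genus R) forward.
After 'absent': normaliser = 0.2·0.5500 + 0.7·0.1000 + 0.35·0.3500; P(genus P) ≈ 0.3636, P(genus Q) ≈ 0.2314, P(genus R) ≈ 0.4050
After 'absent': normaliser = 0.2·0.3636 + 0.7·0.2314 + 0.35·0.4050; P(genus P) ≈ 0.1932, P(genus Q) ≈ 0.4303, P(genus R) ≈ 0.3765
After 'present': normaliser = 0.8·0.1932 + 0.3·0.4303 + 0.65·0.3765; P(genus P) ≈ 0.2925, P(genus Q) ≈ 0.2443, P(genus R) ≈ 0.4632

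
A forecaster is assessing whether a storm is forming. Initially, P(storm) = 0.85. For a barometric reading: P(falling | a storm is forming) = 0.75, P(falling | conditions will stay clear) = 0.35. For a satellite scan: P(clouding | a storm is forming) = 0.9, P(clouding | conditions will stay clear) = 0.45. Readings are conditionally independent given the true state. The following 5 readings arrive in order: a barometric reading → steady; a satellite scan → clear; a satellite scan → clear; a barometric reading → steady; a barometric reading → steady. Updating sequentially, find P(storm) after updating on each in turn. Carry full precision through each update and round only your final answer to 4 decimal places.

After a barometric reading='steady': P(storm) = 0.25·0.8500 / (0.25·0.8500 + 0.65·0.1500) ≈ 0.6855
After a satellite scan='clear': P(storm) = 0.1·0.6855 / (0.1·0.6855 + 0.55·0.3145) ≈ 0.2838
After a satellite scan='clear': P(storm) = 0.1·0.2838 / (0.1·0.2838 + 0.55·0.7162) ≈ 0.0672
After a barometric reading='steady': P(storm) = 0.25·0.0672 / (0.25·0.0672 + 0.65·0.9328) ≈ 0.0270
After a barometric reading='steady': P(storm) = 0.25·0.0270 / (0.25·0.0270 + 0.65·0.9730) ≈ 0.0105

0.0105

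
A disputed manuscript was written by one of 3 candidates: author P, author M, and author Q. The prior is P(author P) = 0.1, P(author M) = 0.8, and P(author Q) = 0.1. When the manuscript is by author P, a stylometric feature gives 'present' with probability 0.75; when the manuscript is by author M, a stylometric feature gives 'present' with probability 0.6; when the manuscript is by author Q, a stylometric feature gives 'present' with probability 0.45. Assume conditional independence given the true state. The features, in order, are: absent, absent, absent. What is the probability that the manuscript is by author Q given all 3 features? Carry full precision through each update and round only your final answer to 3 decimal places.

Apply Bayes' rule sequentially, carrying P(author Q) forward.
After 'absent': normaliser = 0.25·0.1000 + 0.4·0.8000 + 0.55·0.1000; P(author P) ≈ 0.0625, P(author M) ≈ 0.8000, P(author Q) ≈ 0.1375
After 'absent': normaliser = 0.25·0.0625 + 0.4·0.8000 + 0.55·0.1375; P(author P) ≈ 0.0380, P(author M) ≈ 0.7781, P(author Q) ≈ 0.1839
After 'absent': normaliser = 0.25·0.0380 + 0.4·0.7781 + 0.55·0.1839; P(author P) ≈ 0.0225, P(author M) ≈ 0.7378, P(author Q) ≈ 0.2397

0.240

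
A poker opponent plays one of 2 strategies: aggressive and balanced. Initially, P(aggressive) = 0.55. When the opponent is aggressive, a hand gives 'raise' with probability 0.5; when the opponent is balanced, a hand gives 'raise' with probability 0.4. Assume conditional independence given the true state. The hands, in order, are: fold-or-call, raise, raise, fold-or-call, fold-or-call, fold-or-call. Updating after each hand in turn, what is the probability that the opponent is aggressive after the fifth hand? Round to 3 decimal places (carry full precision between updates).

After 'fold-or-call': P(aggressive) = 0.5·0.5500 / (0.5·0.5500 + 0.6·0.4500) ≈ 0.5046
After 'raise': P(aggressive) = 0.5·0.5046 / (0.5·0.5046 + 0.4·0.4954) ≈ 0.5601
After 'raise': P(aggressive) = 0.5·0.5601 / (0.5·0.5601 + 0.4·0.4399) ≈ 0.6141
After 'fold-or-call': P(aggressive) = 0.5·0.6141 / (0.5·0.6141 + 0.6·0.3859) ≈ 0.5701
After 'fold-or-call': P(aggressive) = 0.5·0.5701 / (0.5·0.5701 + 0.6·0.4299) ≈ 0.5250

0.525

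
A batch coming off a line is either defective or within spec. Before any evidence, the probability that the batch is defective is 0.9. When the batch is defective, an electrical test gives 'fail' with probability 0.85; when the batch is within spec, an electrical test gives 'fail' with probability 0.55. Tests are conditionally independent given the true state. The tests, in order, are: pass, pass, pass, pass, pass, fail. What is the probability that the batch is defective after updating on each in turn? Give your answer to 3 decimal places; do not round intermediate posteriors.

After 'pass': P(defective) = 0.15·0.9000 / (0.15·0.9000 + 0.45·0.1000) ≈ 0.7500
After 'pass': P(defective) = 0.15·0.7500 / (0.15·0.7500 + 0.45·0.2500) ≈ 0.5000
After 'pass': P(defective) = 0.15·0.5000 / (0.15·0.5000 + 0.45·0.5000) ≈ 0.2500
After 'pass': P(defective) = 0.15·0.2500 / (0.15·0.2500 + 0.45·0.7500) ≈ 0.1000
After 'pass': P(defective) = 0.15·0.1000 / (0.15·0.1000 + 0.45·0.9000) ≈ 0.0357
After 'fail': P(defective) = 0.85·0.0357 / (0.85·0.0357 + 0.55·0.9643) ≈ 0.0541

0.054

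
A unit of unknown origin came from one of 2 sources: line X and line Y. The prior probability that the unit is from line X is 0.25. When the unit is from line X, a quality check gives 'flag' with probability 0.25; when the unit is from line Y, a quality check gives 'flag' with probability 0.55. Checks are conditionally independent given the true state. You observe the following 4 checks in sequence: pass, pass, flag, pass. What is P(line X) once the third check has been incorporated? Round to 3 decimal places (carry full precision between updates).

Apply Bayes' rule sequentially, carrying P(line X) forward.
After 'pass': P(line X) = 0.75·0.2500 / (0.75·0.2500 + 0.45·0.7500) ≈ 0.3571
After 'pass': P(line X) = 0.75·0.3571 / (0.75·0.3571 + 0.45·0.6429) ≈ 0.4808
After 'flag': P(line X) = 0.25·0.4808 / (0.25·0.4808 + 0.55·0.5192) ≈ 0.2962

0.296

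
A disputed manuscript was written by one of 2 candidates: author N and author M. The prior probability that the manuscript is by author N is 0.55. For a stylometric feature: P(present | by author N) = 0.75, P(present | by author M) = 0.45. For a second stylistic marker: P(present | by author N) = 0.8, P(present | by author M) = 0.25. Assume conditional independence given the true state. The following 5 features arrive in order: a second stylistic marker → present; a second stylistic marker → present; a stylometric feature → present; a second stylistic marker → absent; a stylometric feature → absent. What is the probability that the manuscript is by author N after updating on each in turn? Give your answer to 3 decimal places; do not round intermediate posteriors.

Apply Bayes' rule sequentially, carrying P(author N) forward.
After a second stylistic marker='present': P(author N) = 0.8·0.5500 / (0.8·0.5500 + 0.25·0.4500) ≈ 0.7964
After a second stylistic marker='present': P(author N) = 0.8·0.7964 / (0.8·0.7964 + 0.25·0.2036) ≈ 0.9260
After a stylometric feature='present': P(author N) = 0.75·0.9260 / (0.75·0.9260 + 0.45·0.0740) ≈ 0.9543
After a second stylistic marker='absent': P(author N) = 0.2·0.9543 / (0.2·0.9543 + 0.75·0.0457) ≈ 0.8476
After a stylometric feature='absent': P(author N) = 0.25·0.8476 / (0.25·0.8476 + 0.55·0.1524) ≈ 0.7166

0.717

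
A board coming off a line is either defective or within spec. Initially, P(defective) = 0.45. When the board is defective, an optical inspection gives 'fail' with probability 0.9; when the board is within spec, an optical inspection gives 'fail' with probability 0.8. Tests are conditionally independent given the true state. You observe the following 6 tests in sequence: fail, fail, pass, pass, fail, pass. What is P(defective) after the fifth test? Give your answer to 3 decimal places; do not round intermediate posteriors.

0.226

After 'fail': P(defective) = 0.9·0.4500 / (0.9·0.4500 + 0.8·0.5500) ≈ 0.4793
After 'fail': P(defective) = 0.9·0.4793 / (0.9·0.4793 + 0.8·0.5207) ≈ 0.5087
After 'pass': P(defective) = 0.1·0.5087 / (0.1·0.5087 + 0.2·0.4913) ≈ 0.3411
After 'pass': P(defective) = 0.1·0.3411 / (0.1·0.3411 + 0.2·0.6589) ≈ 0.2056
After 'fail': P(defective) = 0.9·0.2056 / (0.9·0.2056 + 0.8·0.7944) ≈ 0.2255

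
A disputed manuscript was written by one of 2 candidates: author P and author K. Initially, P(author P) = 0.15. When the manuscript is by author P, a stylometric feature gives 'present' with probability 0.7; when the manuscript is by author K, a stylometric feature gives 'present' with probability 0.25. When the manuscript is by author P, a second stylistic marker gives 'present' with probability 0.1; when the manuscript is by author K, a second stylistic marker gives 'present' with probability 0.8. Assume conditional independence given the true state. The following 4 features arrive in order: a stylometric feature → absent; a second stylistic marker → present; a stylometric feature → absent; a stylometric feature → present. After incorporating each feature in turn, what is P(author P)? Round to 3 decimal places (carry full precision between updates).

After a stylometric feature='absent': P(author P) = 0.3·0.1500 / (0.3·0.1500 + 0.75·0.8500) ≈ 0.0659
After a second stylistic marker='present': P(author P) = 0.1·0.0659 / (0.1·0.0659 + 0.8·0.9341) ≈ 0.0087
After a stylometric feature='absent': P(author P) = 0.3·0.0087 / (0.3·0.0087 + 0.75·0.9913) ≈ 0.0035
After a stylometric feature='present': P(author P) = 0.7·0.0035 / (0.7·0.0035 + 0.25·0.9965) ≈ 0.0098

0.010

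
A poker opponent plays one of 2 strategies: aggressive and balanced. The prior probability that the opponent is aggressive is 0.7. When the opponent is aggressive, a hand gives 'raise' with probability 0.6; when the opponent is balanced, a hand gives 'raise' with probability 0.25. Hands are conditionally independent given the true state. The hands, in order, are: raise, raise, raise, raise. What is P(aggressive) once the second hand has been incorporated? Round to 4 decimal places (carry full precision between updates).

After 'raise': P(aggressive) = 0.6·0.7000 / (0.6·0.7000 + 0.25·0.3000) ≈ 0.8485
After 'raise': P(aggressive) = 0.6·0.8485 / (0.6·0.8485 + 0.25·0.1515) ≈ 0.9307

0.9307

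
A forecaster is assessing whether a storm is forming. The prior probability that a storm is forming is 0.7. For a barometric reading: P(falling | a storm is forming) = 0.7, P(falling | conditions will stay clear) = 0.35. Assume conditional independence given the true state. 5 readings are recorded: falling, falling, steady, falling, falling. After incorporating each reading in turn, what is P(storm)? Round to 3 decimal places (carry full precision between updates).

0.945

After 'falling': P(storm) = 0.7·0.7000 / (0.7·0.7000 + 0.35·0.3000) ≈ 0.8235
After 'falling': P(storm) = 0.7·0.8235 / (0.7·0.8235 + 0.35·0.1765) ≈ 0.9032
After 'steady': P(storm) = 0.3·0.9032 / (0.3·0.9032 + 0.65·0.0968) ≈ 0.8116
After 'falling': P(storm) = 0.7·0.8116 / (0.7·0.8116 + 0.35·0.1884) ≈ 0.8960
After 'falling': P(storm) = 0.7·0.8960 / (0.7·0.8960 + 0.35·0.1040) ≈ 0.9451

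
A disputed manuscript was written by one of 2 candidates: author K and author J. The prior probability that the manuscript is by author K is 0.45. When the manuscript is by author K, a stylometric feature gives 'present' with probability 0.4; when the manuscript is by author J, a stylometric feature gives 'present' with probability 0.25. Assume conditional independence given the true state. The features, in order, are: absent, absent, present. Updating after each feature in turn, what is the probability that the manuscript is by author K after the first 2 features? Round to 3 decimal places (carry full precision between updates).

Each posterior becomes the prior for the next update.
After 'absent': P(author K) = 0.6·0.4500 / (0.6·0.4500 + 0.75·0.5500) ≈ 0.3956
After 'absent': P(author K) = 0.6·0.3956 / (0.6·0.3956 + 0.75·0.6044) ≈ 0.3437

0.344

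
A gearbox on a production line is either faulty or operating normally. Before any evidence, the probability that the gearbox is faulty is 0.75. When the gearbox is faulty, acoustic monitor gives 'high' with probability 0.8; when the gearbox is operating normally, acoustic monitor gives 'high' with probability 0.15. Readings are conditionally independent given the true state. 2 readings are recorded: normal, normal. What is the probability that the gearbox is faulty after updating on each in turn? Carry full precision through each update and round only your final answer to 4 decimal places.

0.1424

After 'normal': P(faulty) = 0.2·0.7500 / (0.2·0.7500 + 0.85·0.2500) ≈ 0.4138
After 'normal': P(faulty) = 0.2·0.4138 / (0.2·0.4138 + 0.85·0.5862) ≈ 0.1424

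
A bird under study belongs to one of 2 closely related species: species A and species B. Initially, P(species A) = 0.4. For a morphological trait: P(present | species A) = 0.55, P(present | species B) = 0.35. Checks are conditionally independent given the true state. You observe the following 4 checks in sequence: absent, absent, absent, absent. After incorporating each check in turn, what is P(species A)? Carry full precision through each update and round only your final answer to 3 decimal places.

Apply Bayes' rule sequentially, carrying P(species A) forward.
After 'absent': P(species A) = 0.45·0.4000 / (0.45·0.4000 + 0.65·0.6000) ≈ 0.3158
After 'absent': P(species A) = 0.45·0.3158 / (0.45·0.3158 + 0.65·0.6842) ≈ 0.2422
After 'absent': P(species A) = 0.45·0.2422 / (0.45·0.2422 + 0.65·0.7578) ≈ 0.1811
After 'absent': P(species A) = 0.45·0.1811 / (0.45·0.1811 + 0.65·0.8189) ≈ 0.1328

0.133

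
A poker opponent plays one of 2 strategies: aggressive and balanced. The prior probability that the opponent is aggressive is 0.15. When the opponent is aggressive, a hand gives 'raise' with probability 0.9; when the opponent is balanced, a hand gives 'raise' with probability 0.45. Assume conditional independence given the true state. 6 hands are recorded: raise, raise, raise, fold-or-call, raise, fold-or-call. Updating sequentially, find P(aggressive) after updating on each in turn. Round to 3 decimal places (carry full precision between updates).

0.085

After 'raise': P(aggressive) = 0.9·0.1500 / (0.9·0.1500 + 0.45·0.8500) ≈ 0.2609
After 'raise': P(aggressive) = 0.9·0.2609 / (0.9·0.2609 + 0.45·0.7391) ≈ 0.4138
After 'raise': P(aggressive) = 0.9·0.4138 / (0.9·0.4138 + 0.45·0.5862) ≈ 0.5854
After 'fold-or-call': P(aggressive) = 0.1·0.5854 / (0.1·0.5854 + 0.55·0.4146) ≈ 0.2043
After 'raise': P(aggressive) = 0.9·0.2043 / (0.9·0.2043 + 0.45·0.7957) ≈ 0.3392
After 'fold-or-call': P(aggressive) = 0.1·0.3392 / (0.1·0.3392 + 0.55·0.6608) ≈ 0.0854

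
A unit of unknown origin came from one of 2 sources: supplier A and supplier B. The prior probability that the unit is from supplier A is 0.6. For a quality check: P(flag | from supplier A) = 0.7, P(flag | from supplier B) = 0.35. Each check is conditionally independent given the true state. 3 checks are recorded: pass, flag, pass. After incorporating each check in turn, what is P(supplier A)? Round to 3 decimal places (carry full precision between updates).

0.390

Apply Bayes' rule sequentially, carrying P(supplier A) forward.
After 'pass': P(supplier A) = 0.3·0.6000 / (0.3·0.6000 + 0.65·0.4000) ≈ 0.4091
After 'flag': P(supplier A) = 0.7·0.4091 / (0.7·0.4091 + 0.35·0.5909) ≈ 0.5806
After 'pass': P(supplier A) = 0.3·0.5806 / (0.3·0.5806 + 0.65·0.4194) ≈ 0.3899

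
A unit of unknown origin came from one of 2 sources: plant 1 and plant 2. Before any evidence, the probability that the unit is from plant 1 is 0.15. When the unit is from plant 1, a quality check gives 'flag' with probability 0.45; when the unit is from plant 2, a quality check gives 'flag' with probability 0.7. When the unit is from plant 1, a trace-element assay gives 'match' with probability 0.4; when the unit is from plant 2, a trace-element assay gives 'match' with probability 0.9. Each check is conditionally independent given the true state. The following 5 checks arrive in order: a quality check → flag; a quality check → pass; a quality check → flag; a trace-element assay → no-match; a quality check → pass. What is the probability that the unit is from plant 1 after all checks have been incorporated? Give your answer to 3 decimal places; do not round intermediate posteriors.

0.595

Apply Bayes' rule sequentially, carrying P(plant 1) forward.
After a quality check='flag': P(plant 1) = 0.45·0.1500 / (0.45·0.1500 + 0.7·0.8500) ≈ 0.1019
After a quality check='pass': P(plant 1) = 0.55·0.1019 / (0.55·0.1019 + 0.3·0.8981) ≈ 0.1722
After a quality check='flag': P(plant 1) = 0.45·0.1722 / (0.45·0.1722 + 0.7·0.8278) ≈ 0.1179
After a trace-element assay='no-match': P(plant 1) = 0.6·0.1179 / (0.6·0.1179 + 0.1·0.8821) ≈ 0.4451
After a quality check='pass': P(plant 1) = 0.55·0.4451 / (0.55·0.4451 + 0.3·0.5549) ≈ 0.5953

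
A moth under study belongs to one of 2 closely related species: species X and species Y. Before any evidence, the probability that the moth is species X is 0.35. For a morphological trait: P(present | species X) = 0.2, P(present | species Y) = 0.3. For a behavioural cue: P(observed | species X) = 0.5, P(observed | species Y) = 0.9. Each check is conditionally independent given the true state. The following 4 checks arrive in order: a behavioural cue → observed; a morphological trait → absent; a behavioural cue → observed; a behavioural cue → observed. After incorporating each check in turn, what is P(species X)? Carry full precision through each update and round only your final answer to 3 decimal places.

Each posterior becomes the prior for the next update.
After a behavioural cue='observed': P(species X) = 0.5·0.3500 / (0.5·0.3500 + 0.9·0.6500) ≈ 0.2303
After a morphological trait='absent': P(species X) = 0.8·0.2303 / (0.8·0.2303 + 0.7·0.7697) ≈ 0.2548
After a behavioural cue='observed': P(species X) = 0.5·0.2548 / (0.5·0.2548 + 0.9·0.7452) ≈ 0.1596
After a behavioural cue='observed': P(species X) = 0.5·0.1596 / (0.5·0.1596 + 0.9·0.8404) ≈ 0.0954

0.095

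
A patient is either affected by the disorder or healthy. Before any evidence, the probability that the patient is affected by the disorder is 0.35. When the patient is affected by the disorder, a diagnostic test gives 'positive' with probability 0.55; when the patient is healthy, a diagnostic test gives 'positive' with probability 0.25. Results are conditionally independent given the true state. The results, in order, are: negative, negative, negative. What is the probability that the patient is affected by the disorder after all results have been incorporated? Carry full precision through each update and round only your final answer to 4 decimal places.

After 'negative': P(affected) = 0.45·0.3500 / (0.45·0.3500 + 0.75·0.6500) ≈ 0.2442
After 'negative': P(affected) = 0.45·0.2442 / (0.45·0.2442 + 0.75·0.7558) ≈ 0.1624
After 'negative': P(affected) = 0.45·0.1624 / (0.45·0.1624 + 0.75·0.8376) ≈ 0.1042

0.1042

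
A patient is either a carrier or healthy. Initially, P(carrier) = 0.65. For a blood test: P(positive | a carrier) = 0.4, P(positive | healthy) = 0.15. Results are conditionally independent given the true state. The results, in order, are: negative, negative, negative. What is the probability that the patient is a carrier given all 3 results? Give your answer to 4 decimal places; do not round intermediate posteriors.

After 'negative': P(carrier) = 0.6·0.6500 / (0.6·0.6500 + 0.85·0.3500) ≈ 0.5673
After 'negative': P(carrier) = 0.6·0.5673 / (0.6·0.5673 + 0.85·0.4327) ≈ 0.4806
After 'negative': P(carrier) = 0.6·0.4806 / (0.6·0.4806 + 0.85·0.5194) ≈ 0.3951

0.3951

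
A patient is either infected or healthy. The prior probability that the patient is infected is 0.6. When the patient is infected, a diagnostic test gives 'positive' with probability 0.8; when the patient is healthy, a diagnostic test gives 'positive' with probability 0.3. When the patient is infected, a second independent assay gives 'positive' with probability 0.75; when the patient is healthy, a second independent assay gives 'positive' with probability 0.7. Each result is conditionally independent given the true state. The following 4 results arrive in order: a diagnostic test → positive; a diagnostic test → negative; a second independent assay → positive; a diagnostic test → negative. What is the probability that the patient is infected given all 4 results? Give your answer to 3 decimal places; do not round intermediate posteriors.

0.259

Apply Bayes' rule sequentially, carrying P(infected) forward.
After a diagnostic test='positive': P(infected) = 0.8·0.6000 / (0.8·0.6000 + 0.3·0.4000) ≈ 0.8000
After a diagnostic test='negative': P(infected) = 0.2·0.8000 / (0.2·0.8000 + 0.7·0.2000) ≈ 0.5333
After a second independent assay='positive': P(infected) = 0.75·0.5333 / (0.75·0.5333 + 0.7·0.4667) ≈ 0.5505
After a diagnostic test='negative': P(infected) = 0.2·0.5505 / (0.2·0.5505 + 0.7·0.4495) ≈ 0.2592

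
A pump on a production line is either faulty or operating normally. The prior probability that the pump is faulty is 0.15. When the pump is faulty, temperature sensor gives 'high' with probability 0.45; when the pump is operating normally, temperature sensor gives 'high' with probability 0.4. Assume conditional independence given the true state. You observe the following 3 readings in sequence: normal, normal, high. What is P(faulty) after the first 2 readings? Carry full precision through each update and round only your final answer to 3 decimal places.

After 'normal': P(faulty) = 0.55·0.1500 / (0.55·0.1500 + 0.6·0.8500) ≈ 0.1392
After 'normal': P(faulty) = 0.55·0.1392 / (0.55·0.1392 + 0.6·0.8608) ≈ 0.1291

0.129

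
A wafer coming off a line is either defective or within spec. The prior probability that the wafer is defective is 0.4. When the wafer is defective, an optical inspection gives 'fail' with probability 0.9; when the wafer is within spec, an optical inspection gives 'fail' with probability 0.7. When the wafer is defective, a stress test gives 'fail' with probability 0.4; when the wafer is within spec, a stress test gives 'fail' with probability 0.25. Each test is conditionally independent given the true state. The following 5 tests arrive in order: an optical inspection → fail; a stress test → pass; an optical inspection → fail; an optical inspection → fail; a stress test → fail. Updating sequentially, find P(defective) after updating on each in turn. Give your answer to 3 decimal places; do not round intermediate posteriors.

Each posterior becomes the prior for the next update.
After an optical inspection='fail': P(defective) = 0.9·0.4000 / (0.9·0.4000 + 0.7·0.6000) ≈ 0.4615
After a stress test='pass': P(defective) = 0.6·0.4615 / (0.6·0.4615 + 0.75·0.5385) ≈ 0.4068
After an optical inspection='fail': P(defective) = 0.9·0.4068 / (0.9·0.4068 + 0.7·0.5932) ≈ 0.4685
After an optical inspection='fail': P(defective) = 0.9·0.4685 / (0.9·0.4685 + 0.7·0.5315) ≈ 0.5313
After a stress test='fail': P(defective) = 0.4·0.5313 / (0.4·0.5313 + 0.25·0.4687) ≈ 0.6446

0.645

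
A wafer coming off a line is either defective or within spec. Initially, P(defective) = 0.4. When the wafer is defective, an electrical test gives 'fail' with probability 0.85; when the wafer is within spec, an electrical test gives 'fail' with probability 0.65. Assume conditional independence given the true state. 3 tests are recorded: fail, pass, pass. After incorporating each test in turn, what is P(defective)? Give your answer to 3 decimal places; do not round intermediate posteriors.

After 'fail': P(defective) = 0.85·0.4000 / (0.85·0.4000 + 0.65·0.6000) ≈ 0.4658
After 'pass': P(defective) = 0.15·0.4658 / (0.15·0.4658 + 0.35·0.5342) ≈ 0.2720
After 'pass': P(defective) = 0.15·0.2720 / (0.15·0.2720 + 0.35·0.7280) ≈ 0.1380

0.138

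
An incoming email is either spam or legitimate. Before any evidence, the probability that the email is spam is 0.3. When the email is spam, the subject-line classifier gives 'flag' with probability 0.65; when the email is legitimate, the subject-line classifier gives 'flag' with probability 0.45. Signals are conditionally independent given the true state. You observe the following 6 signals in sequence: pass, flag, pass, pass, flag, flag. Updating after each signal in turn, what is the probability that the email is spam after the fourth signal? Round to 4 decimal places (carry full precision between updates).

0.1376

After 'pass': P(spam) = 0.35·0.3000 / (0.35·0.3000 + 0.55·0.7000) ≈ 0.2143
After 'flag': P(spam) = 0.65·0.2143 / (0.65·0.2143 + 0.45·0.7857) ≈ 0.2826
After 'pass': P(spam) = 0.35·0.2826 / (0.35·0.2826 + 0.55·0.7174) ≈ 0.2004
After 'pass': P(spam) = 0.35·0.2004 / (0.35·0.2004 + 0.55·0.7996) ≈ 0.1376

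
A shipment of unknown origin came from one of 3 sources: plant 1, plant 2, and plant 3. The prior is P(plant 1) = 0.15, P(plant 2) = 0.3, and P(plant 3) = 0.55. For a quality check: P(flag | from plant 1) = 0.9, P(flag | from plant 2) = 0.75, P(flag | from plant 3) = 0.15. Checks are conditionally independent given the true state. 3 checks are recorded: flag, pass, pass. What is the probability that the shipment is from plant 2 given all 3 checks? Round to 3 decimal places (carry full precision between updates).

0.187

After 'flag': normaliser = 0.9·0.1500 + 0.75·0.3000 + 0.15·0.5500; P(plant 1) ≈ 0.3051, P(plant 2) ≈ 0.5085, P(plant 3) ≈ 0.1864
After 'pass': normaliser = 0.1·0.3051 + 0.25·0.5085 + 0.85·0.1864; P(plant 1) ≈ 0.0965, P(plant 2) ≈ 0.4021, P(plant 3) ≈ 0.5013
After 'pass': normaliser = 0.1·0.0965 + 0.25·0.4021 + 0.85·0.5013; P(plant 1) ≈ 0.0180, P(plant 2) ≈ 0.1875, P(plant 3) ≈ 0.7946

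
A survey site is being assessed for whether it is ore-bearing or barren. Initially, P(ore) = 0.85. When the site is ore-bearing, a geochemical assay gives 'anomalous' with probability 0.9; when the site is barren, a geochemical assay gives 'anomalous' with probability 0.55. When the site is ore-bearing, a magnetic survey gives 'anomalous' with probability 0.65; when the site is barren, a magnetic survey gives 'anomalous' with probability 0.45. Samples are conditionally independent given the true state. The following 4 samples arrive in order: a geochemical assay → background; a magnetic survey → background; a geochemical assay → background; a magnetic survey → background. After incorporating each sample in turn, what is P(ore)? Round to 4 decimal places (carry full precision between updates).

Each posterior becomes the prior for the next update.
After a geochemical assay='background': P(ore) = 0.1·0.8500 / (0.1·0.8500 + 0.45·0.1500) ≈ 0.5574
After a magnetic survey='background': P(ore) = 0.35·0.5574 / (0.35·0.5574 + 0.55·0.4426) ≈ 0.4449
After a geochemical assay='background': P(ore) = 0.1·0.4449 / (0.1·0.4449 + 0.45·0.5551) ≈ 0.1512
After a magnetic survey='background': P(ore) = 0.35·0.1512 / (0.35·0.1512 + 0.55·0.8488) ≈ 0.1018

0.1018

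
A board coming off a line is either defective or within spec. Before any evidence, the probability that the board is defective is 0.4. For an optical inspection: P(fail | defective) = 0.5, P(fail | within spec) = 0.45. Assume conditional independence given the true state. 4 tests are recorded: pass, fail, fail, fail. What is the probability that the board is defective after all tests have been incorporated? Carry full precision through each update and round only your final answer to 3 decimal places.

After 'pass': P(defective) = 0.5·0.4000 / (0.5·0.4000 + 0.55·0.6000) ≈ 0.3774
After 'fail': P(defective) = 0.5·0.3774 / (0.5·0.3774 + 0.45·0.6226) ≈ 0.4024
After 'fail': P(defective) = 0.5·0.4024 / (0.5·0.4024 + 0.45·0.5976) ≈ 0.4280
After 'fail': P(defective) = 0.5·0.4280 / (0.5·0.4280 + 0.45·0.5720) ≈ 0.4540

0.454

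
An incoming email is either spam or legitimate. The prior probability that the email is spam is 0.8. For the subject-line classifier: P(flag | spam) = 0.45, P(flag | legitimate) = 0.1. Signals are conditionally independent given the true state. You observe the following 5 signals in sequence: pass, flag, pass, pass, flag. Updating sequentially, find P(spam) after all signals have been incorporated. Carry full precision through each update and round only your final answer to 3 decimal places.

After 'pass': P(spam) = 0.55·0.8000 / (0.55·0.8000 + 0.9·0.2000) ≈ 0.7097
After 'flag': P(spam) = 0.45·0.7097 / (0.45·0.7097 + 0.1·0.2903) ≈ 0.9167
After 'pass': P(spam) = 0.55·0.9167 / (0.55·0.9167 + 0.9·0.0833) ≈ 0.8705
After 'pass': P(spam) = 0.55·0.8705 / (0.55·0.8705 + 0.9·0.1295) ≈ 0.8042
After 'flag': P(spam) = 0.45·0.8042 / (0.45·0.8042 + 0.1·0.1958) ≈ 0.9487

0.949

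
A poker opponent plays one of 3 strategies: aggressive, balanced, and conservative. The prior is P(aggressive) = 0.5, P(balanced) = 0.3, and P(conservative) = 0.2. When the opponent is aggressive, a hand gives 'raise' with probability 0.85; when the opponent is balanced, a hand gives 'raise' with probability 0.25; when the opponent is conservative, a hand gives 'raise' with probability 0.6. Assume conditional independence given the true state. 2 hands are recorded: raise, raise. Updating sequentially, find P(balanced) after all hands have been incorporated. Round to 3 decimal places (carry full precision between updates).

After 'raise': normaliser = 0.85·0.5000 + 0.25·0.3000 + 0.6·0.2000; P(aggressive) ≈ 0.6855, P(balanced) ≈ 0.1210, P(conservative) ≈ 0.1935
After 'raise': normaliser = 0.85·0.6855 + 0.25·0.1210 + 0.6·0.1935; P(aggressive) ≈ 0.7992, P(balanced) ≈ 0.0415, P(conservative) ≈ 0.1593

0.041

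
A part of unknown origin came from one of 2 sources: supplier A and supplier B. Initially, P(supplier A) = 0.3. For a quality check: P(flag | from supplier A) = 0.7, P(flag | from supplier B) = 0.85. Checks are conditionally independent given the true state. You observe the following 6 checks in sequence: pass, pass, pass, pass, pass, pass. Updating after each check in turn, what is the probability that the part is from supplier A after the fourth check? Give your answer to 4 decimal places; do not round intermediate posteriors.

After 'pass': P(supplier A) = 0.3·0.3000 / (0.3·0.3000 + 0.15·0.7000) ≈ 0.4615
After 'pass': P(supplier A) = 0.3·0.4615 / (0.3·0.4615 + 0.15·0.5385) ≈ 0.6316
After 'pass': P(supplier A) = 0.3·0.6316 / (0.3·0.6316 + 0.15·0.3684) ≈ 0.7742
After 'pass': P(supplier A) = 0.3·0.7742 / (0.3·0.7742 + 0.15·0.2258) ≈ 0.8727

0.8727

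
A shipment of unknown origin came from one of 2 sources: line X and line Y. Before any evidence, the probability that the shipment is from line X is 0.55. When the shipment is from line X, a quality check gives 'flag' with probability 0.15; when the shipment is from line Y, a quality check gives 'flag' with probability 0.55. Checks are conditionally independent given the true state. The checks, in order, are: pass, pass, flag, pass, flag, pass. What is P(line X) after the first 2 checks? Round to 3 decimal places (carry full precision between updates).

0.813

After 'pass': P(line X) = 0.85·0.5500 / (0.85·0.5500 + 0.45·0.4500) ≈ 0.6978
After 'pass': P(line X) = 0.85·0.6978 / (0.85·0.6978 + 0.45·0.3022) ≈ 0.8135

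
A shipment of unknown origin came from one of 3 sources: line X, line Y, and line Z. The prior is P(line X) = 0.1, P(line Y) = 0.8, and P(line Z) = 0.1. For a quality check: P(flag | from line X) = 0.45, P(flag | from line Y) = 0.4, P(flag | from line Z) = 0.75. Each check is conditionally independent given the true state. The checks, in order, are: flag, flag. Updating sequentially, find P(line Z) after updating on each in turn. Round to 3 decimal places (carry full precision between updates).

0.275

After 'flag': normaliser = 0.45·0.1000 + 0.4·0.8000 + 0.75·0.1000; P(line X) ≈ 0.1023, P(line Y) ≈ 0.7273, P(line Z) ≈ 0.1705
After 'flag': normaliser = 0.45·0.1023 + 0.4·0.7273 + 0.75·0.1705; P(line X) ≈ 0.0990, P(line Y) ≈ 0.6259, P(line Z) ≈ 0.2751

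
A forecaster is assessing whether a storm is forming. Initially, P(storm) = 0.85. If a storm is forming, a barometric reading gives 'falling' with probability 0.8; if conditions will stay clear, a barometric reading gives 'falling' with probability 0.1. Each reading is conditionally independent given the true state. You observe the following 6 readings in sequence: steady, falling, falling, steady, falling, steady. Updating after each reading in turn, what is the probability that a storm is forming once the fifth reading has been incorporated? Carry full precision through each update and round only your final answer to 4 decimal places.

After 'steady': P(storm) = 0.2·0.8500 / (0.2·0.8500 + 0.9·0.1500) ≈ 0.5574
After 'falling': P(storm) = 0.8·0.5574 / (0.8·0.5574 + 0.1·0.4426) ≈ 0.9097
After 'falling': P(storm) = 0.8·0.9097 / (0.8·0.9097 + 0.1·0.0903) ≈ 0.9877
After 'steady': P(storm) = 0.2·0.9877 / (0.2·0.9877 + 0.9·0.0123) ≈ 0.9471
After 'falling': P(storm) = 0.8·0.9471 / (0.8·0.9471 + 0.1·0.0529) ≈ 0.9931

0.9931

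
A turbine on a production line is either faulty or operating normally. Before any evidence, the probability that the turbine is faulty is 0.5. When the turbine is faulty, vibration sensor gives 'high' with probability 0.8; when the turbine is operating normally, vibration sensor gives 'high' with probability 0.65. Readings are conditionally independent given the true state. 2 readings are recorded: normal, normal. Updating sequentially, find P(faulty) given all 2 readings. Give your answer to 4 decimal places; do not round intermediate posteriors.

Each posterior becomes the prior for the next update.
After 'normal': P(faulty) = 0.2·0.5000 / (0.2·0.5000 + 0.35·0.5000) ≈ 0.3636
After 'normal': P(faulty) = 0.2·0.3636 / (0.2·0.3636 + 0.35·0.6364) ≈ 0.2462

0.2462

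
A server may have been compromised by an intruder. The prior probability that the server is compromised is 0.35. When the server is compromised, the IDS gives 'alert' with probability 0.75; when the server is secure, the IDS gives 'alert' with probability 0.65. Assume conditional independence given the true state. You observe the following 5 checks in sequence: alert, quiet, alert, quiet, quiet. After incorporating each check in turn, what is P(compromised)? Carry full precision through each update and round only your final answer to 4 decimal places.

After 'alert': P(compromised) = 0.75·0.3500 / (0.75·0.3500 + 0.65·0.6500) ≈ 0.3832
After 'quiet': P(compromised) = 0.25·0.3832 / (0.25·0.3832 + 0.35·0.6168) ≈ 0.3074
After 'alert': P(compromised) = 0.75·0.3074 / (0.75·0.3074 + 0.65·0.6926) ≈ 0.3387
After 'quiet': P(compromised) = 0.25·0.3387 / (0.25·0.3387 + 0.35·0.6613) ≈ 0.2678
After 'quiet': P(compromised) = 0.25·0.2678 / (0.25·0.2678 + 0.35·0.7322) ≈ 0.2071

0.2071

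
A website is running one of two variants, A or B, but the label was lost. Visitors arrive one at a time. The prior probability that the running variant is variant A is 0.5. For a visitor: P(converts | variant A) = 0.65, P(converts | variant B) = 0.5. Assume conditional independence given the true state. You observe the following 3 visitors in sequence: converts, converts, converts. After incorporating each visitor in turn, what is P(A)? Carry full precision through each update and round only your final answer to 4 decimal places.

After 'converts': P(A) = 0.65·0.5000 / (0.65·0.5000 + 0.5·0.5000) ≈ 0.5652
After 'converts': P(A) = 0.65·0.5652 / (0.65·0.5652 + 0.5·0.4348) ≈ 0.6283
After 'converts': P(A) = 0.65·0.6283 / (0.65·0.6283 + 0.5·0.3717) ≈ 0.6872

0.6872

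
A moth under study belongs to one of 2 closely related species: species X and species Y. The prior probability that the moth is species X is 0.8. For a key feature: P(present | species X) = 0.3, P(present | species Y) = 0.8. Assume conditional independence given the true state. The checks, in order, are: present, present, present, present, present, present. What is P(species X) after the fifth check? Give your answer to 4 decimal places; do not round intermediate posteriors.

Each posterior becomes the prior for the next update.
After 'present': P(species X) = 0.3·0.8000 / (0.3·0.8000 + 0.8·0.2000) ≈ 0.6000
After 'present': P(species X) = 0.3·0.6000 / (0.3·0.6000 + 0.8·0.4000) ≈ 0.3600
After 'present': P(species X) = 0.3·0.3600 / (0.3·0.3600 + 0.8·0.6400) ≈ 0.1742
After 'present': P(species X) = 0.3·0.1742 / (0.3·0.1742 + 0.8·0.8258) ≈ 0.0733
After 'present': P(species X) = 0.3·0.0733 / (0.3·0.0733 + 0.8·0.9267) ≈ 0.0288

0.0288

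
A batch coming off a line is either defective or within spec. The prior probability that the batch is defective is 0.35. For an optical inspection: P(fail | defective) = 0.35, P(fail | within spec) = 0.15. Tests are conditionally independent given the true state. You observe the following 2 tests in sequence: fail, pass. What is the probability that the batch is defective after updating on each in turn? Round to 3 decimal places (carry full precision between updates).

After 'fail': P(defective) = 0.35·0.3500 / (0.35·0.3500 + 0.15·0.6500) ≈ 0.5568
After 'pass': P(defective) = 0.65·0.5568 / (0.65·0.5568 + 0.85·0.4432) ≈ 0.4900

0.490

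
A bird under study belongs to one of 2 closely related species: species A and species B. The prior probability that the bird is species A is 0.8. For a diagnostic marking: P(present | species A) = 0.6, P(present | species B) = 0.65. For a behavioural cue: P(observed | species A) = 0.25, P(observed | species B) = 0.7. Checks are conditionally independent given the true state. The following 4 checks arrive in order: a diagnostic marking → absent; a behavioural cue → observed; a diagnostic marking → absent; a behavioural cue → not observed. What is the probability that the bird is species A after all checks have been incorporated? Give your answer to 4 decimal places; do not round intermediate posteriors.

After a diagnostic marking='absent': P(species A) = 0.4·0.8000 / (0.4·0.8000 + 0.35·0.2000) ≈ 0.8205
After a behavioural cue='observed': P(species A) = 0.25·0.8205 / (0.25·0.8205 + 0.7·0.1795) ≈ 0.6202
After a diagnostic marking='absent': P(species A) = 0.4·0.6202 / (0.4·0.6202 + 0.35·0.3798) ≈ 0.6511
After a behavioural cue='not observed': P(species A) = 0.75·0.6511 / (0.75·0.6511 + 0.3·0.3489) ≈ 0.8235

0.8235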